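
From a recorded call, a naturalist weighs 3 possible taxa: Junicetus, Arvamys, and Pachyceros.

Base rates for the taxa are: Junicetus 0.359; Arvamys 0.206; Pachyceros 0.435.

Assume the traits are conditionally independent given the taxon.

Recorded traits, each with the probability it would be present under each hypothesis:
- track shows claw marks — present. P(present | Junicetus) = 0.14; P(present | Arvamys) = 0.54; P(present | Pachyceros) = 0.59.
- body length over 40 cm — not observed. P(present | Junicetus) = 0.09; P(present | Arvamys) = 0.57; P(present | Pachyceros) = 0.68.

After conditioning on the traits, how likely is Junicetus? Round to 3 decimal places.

0.260

Multiply each prior by the joint likelihood of the trait pattern (using 1 − P(present | H) for each absent trait):
  Junicetus: 0.359 × 0.14 × (1 − 0.09) = 0.045737
  Arvamys: 0.206 × 0.54 × (1 − 0.57) = 0.047833
  Pachyceros: 0.435 × 0.59 × (1 − 0.68) = 0.082128
The unnormalized weights sum to 0.1757.
P(Junicetus | evidence) = 0.045737 / 0.1757 ≈ 0.260.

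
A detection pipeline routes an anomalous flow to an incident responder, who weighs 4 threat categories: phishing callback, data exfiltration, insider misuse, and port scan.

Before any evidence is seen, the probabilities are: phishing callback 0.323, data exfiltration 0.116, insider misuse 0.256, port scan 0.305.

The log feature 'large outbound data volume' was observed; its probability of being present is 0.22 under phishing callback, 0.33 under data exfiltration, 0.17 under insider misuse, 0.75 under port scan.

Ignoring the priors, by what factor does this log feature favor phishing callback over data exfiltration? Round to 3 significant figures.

0.667

Likelihood of this log feature under each hypothesis:
  phishing callback: 0.22
  data exfiltration: 0.33
Bayes factor = 0.22 / 0.33 ≈ 0.667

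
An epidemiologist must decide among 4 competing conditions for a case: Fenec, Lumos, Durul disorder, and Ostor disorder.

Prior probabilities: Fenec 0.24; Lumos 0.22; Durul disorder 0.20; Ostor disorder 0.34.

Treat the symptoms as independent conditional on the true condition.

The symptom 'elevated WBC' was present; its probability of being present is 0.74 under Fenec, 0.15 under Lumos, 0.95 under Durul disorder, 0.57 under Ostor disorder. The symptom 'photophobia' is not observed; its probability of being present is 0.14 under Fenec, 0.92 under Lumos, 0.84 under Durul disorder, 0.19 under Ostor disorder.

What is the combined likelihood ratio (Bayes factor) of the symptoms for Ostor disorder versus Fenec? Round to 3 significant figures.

0.725

Joint likelihood of the symptom pattern under each hypothesis (using 1 − P(present | H) for each absent symptom):
  Ostor disorder: 0.57 × (1 − 0.19) = 0.4617
  Fenec: 0.74 × (1 − 0.14) = 0.6364
Bayes factor = 0.4617 / 0.6364 ≈ 0.725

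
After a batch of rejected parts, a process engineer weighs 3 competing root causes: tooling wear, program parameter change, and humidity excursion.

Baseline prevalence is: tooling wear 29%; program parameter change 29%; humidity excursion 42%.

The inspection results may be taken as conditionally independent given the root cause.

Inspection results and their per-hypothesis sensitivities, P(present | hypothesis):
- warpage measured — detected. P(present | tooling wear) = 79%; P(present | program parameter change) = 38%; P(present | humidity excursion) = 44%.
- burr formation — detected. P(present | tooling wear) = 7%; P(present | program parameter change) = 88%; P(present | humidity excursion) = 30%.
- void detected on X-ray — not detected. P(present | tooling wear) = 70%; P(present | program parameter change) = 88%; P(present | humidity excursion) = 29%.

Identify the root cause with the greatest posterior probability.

humidity excursion

For each hypothesis, the unnormalized posterior weight is prior × product of the inspection result likelihoods (using 1 − P(present | H) for each absent inspection result):
  tooling wear: 0.29 × 0.79 × 0.07 × (1 − 0.70) = 0.0048111
  program parameter change: 0.29 × 0.38 × 0.88 × (1 − 0.88) = 0.011637
  humidity excursion: 0.42 × 0.44 × 0.30 × (1 − 0.29) = 0.039362
Normalizing constant Z = 0.0048111 + 0.011637 + 0.039362 = 0.055811.
P(tooling wear | evidence) ≈ 0.0048111 / 0.055811 ≈ 0.086
P(program parameter change | evidence) ≈ 0.011637 / 0.055811 ≈ 0.209
P(humidity excursion | evidence) ≈ 0.039362 / 0.055811 ≈ 0.705
The largest is 0.705, so humidity excursion is most probable.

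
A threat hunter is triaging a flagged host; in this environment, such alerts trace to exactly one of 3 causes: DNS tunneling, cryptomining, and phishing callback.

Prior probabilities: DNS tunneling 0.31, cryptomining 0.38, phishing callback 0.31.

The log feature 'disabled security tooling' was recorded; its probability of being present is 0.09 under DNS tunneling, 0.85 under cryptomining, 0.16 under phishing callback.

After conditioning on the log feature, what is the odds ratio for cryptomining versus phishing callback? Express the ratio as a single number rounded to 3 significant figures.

Posterior odds equal prior odds times the likelihood ratio; only the two competing hypotheses matter.
  cryptomining: 0.38 × 0.85 = 0.323
  phishing callback: 0.31 × 0.16 = 0.0496
Posterior odds = 0.323 / 0.0496 ≈ 6.51.

6.51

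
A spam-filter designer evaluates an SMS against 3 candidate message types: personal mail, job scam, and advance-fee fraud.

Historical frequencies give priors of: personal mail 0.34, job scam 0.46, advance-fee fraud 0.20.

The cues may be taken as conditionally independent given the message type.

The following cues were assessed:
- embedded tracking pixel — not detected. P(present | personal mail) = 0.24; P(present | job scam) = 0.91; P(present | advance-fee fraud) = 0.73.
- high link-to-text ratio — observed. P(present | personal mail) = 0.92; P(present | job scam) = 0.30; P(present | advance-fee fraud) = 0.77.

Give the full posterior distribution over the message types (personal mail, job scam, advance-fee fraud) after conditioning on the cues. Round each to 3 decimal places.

Multiply each prior by the joint likelihood of the cue pattern (using 1 − P(present | H) for each absent cue):
  personal mail: 0.34 × (1 − 0.24) × 0.92 = 0.23773
  job scam: 0.46 × (1 − 0.91) × 0.30 = 0.01242
  advance-fee fraud: 0.20 × (1 − 0.73) × 0.77 = 0.04158
The unnormalized weights sum to 0.29173.
P(personal mail | evidence) = 0.23773 / 0.29173 ≈ 0.815
P(job scam | evidence) = 0.01242 / 0.29173 ≈ 0.043
P(advance-fee fraud | evidence) = 0.04158 / 0.29173 ≈ 0.143

0.815, 0.043, 0.143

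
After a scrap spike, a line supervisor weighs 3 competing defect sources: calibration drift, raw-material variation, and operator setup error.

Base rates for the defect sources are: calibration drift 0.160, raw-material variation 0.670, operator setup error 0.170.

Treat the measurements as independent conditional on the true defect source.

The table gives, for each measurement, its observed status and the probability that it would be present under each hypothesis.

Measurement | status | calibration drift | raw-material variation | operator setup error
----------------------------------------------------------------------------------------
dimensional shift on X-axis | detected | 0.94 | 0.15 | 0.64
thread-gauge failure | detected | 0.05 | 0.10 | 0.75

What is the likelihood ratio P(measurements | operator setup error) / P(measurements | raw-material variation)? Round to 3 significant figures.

The Bayes factor is the ratio of the joint likelihoods of the measurement pattern under the two hypotheses.
  operator setup error: 0.64 × 0.75 = 0.48
  raw-material variation: 0.15 × 0.10 = 0.015
Bayes factor = 0.48 / 0.015 ≈ 32.0

32.0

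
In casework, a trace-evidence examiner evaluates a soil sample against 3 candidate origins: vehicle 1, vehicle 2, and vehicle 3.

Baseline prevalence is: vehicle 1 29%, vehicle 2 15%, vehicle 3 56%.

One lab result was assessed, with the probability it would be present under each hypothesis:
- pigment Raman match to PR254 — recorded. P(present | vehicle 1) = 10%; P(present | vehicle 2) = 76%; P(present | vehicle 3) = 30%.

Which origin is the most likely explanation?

vehicle 3

By Bayes' rule, the unnormalized weight for each hypothesis is prior × likelihood:
  vehicle 1: 0.29 × 0.10 = 0.029
  vehicle 2: 0.15 × 0.76 = 0.114
  vehicle 3: 0.56 × 0.30 = 0.168
Marginal likelihood of the evidence = 0.311.
P(vehicle 1 | evidence) ≈ 0.029 / 0.311 ≈ 0.093
P(vehicle 2 | evidence) ≈ 0.114 / 0.311 ≈ 0.367
P(vehicle 3 | evidence) ≈ 0.168 / 0.311 ≈ 0.540
The largest is 0.540, so vehicle 3 is most probable.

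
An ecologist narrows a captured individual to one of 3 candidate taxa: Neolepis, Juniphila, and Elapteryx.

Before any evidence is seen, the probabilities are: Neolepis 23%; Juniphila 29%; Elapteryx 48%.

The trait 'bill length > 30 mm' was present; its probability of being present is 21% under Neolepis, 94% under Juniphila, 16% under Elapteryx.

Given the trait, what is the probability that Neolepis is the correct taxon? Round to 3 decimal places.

By Bayes' rule, the unnormalized weight for each hypothesis is prior × likelihood:
  Neolepis: 0.23 × 0.21 = 0.0483
  Juniphila: 0.29 × 0.94 = 0.2726
  Elapteryx: 0.48 × 0.16 = 0.0768
The unnormalized weights sum to 0.3977.
P(Neolepis | evidence) = 0.0483 / 0.3977 ≈ 0.121.

0.121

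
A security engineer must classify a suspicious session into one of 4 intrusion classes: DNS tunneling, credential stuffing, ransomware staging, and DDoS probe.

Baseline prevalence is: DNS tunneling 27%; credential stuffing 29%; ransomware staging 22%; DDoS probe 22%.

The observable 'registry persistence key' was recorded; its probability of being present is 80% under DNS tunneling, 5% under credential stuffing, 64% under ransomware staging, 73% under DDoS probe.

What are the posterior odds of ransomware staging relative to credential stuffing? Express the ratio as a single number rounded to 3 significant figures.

9.71

Unnormalized posterior weight (prior times the observable likelihood) for each of the two hypotheses:
  ransomware staging: 0.22 × 0.64 = 0.1408
  credential stuffing: 0.29 × 0.05 = 0.0145
Odds(ransomware staging : credential stuffing) = 0.1408 / 0.0145 ≈ 9.71.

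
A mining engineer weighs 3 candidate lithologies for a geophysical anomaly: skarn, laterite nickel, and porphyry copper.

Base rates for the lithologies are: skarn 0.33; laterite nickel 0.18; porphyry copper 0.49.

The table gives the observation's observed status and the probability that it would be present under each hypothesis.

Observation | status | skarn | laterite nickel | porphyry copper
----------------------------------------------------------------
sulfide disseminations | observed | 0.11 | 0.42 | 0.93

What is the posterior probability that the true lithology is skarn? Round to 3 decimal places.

By Bayes' rule, the unnormalized weight for each hypothesis is prior × likelihood:
  skarn: 0.33 × 0.11 = 0.0363
  laterite nickel: 0.18 × 0.42 = 0.0756
  porphyry copper: 0.49 × 0.93 = 0.4557
Normalizing constant Z = 0.0363 + 0.0756 + 0.4557 = 0.5676.
P(skarn | evidence) = 0.0363 / 0.5676 ≈ 0.064.

0.064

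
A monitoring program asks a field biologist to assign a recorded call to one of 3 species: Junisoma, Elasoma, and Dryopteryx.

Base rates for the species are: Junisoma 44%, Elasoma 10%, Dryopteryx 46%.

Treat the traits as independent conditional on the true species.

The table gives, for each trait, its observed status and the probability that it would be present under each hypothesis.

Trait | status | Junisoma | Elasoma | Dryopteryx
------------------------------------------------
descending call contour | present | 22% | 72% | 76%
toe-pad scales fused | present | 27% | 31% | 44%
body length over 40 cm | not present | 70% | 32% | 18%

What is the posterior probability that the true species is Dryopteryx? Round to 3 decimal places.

0.846

By Bayes' rule with conditional independence, the unnormalized weight for each hypothesis is prior × ∏ likelihoods (using 1 − P(present | H) for each absent trait):
  Junisoma: 0.44 × 0.22 × 0.27 × (1 − 0.70) = 0.0078408
  Elasoma: 0.10 × 0.72 × 0.31 × (1 − 0.32) = 0.015178
  Dryopteryx: 0.46 × 0.76 × 0.44 × (1 − 0.18) = 0.12614
Normalizing constant Z = 0.0078408 + 0.015178 + 0.12614 = 0.14915.
P(Dryopteryx | evidence) = 0.12614 / 0.14915 ≈ 0.846.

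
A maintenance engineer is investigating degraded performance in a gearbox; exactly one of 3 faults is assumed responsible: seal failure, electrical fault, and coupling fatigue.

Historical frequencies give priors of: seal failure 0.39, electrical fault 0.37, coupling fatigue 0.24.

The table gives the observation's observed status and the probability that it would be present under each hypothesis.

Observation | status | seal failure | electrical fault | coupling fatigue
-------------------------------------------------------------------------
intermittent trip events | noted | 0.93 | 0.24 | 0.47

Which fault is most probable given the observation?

Multiply each prior by the likelihood of the observation:
  seal failure: 0.39 × 0.93 = 0.3627
  electrical fault: 0.37 × 0.24 = 0.0888
  coupling fatigue: 0.24 × 0.47 = 0.1128
Normalizing constant Z = 0.3627 + 0.0888 + 0.1128 = 0.5643.
P(seal failure | evidence) ≈ 0.3627 / 0.5643 ≈ 0.643
P(electrical fault | evidence) ≈ 0.0888 / 0.5643 ≈ 0.157
P(coupling fatigue | evidence) ≈ 0.1128 / 0.5643 ≈ 0.200
The largest is 0.643, so seal failure is most probable.

seal failure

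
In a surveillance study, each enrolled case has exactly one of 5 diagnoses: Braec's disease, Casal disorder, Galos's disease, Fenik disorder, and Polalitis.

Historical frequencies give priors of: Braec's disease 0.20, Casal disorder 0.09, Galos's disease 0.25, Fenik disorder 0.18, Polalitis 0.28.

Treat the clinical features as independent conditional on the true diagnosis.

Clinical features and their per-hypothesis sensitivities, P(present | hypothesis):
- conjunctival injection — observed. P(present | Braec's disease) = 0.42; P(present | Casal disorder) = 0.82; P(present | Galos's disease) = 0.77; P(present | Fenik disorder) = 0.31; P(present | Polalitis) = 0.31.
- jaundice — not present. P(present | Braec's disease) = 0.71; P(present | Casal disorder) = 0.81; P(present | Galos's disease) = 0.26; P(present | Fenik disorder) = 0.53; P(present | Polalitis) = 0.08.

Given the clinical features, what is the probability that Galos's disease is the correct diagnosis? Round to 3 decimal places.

Multiply each prior by the joint likelihood of the clinical feature pattern (using 1 − P(present | H) for each absent clinical feature):
  Braec's disease: 0.20 × 0.42 × (1 − 0.71) = 0.02436
  Casal disorder: 0.09 × 0.82 × (1 − 0.81) = 0.014022
  Galos's disease: 0.25 × 0.77 × (1 − 0.26) = 0.14245
  Fenik disorder: 0.18 × 0.31 × (1 − 0.53) = 0.026226
  Polalitis: 0.28 × 0.31 × (1 − 0.08) = 0.079856
Normalizing constant Z = 0.02436 + 0.014022 + 0.14245 + 0.026226 + 0.079856 = 0.28691.
P(Galos's disease | evidence) = 0.14245 / 0.28691 ≈ 0.496.

0.496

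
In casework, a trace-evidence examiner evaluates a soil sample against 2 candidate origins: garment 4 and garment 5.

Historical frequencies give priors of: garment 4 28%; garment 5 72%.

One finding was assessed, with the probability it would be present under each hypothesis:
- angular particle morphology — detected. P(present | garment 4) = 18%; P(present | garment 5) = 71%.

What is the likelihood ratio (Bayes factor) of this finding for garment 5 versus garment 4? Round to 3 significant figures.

The Bayes factor is the ratio of the two likelihoods.
  garment 5: 0.71
  garment 4: 0.18
Bayes factor = 0.71 / 0.18 ≈ 3.94

3.94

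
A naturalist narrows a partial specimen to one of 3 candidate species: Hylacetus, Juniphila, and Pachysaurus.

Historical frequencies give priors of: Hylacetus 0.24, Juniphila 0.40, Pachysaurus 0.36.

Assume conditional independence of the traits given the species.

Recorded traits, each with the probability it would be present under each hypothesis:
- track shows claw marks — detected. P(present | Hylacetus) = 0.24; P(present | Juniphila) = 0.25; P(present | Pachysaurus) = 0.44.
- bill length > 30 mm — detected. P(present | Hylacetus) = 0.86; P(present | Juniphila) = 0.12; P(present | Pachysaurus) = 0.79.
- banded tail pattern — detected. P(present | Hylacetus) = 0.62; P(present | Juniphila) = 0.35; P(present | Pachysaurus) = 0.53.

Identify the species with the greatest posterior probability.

For each hypothesis, the unnormalized posterior weight is prior × product of the trait likelihoods:
  Hylacetus: 0.24 × 0.24 × 0.86 × 0.62 = 0.030712
  Juniphila: 0.40 × 0.25 × 0.12 × 0.35 = 0.0042
  Pachysaurus: 0.36 × 0.44 × 0.79 × 0.53 = 0.066322
The unnormalized weights sum to 0.10123.
P(Hylacetus | evidence) ≈ 0.030712 / 0.10123 ≈ 0.303
P(Juniphila | evidence) ≈ 0.0042 / 0.10123 ≈ 0.041
P(Pachysaurus | evidence) ≈ 0.066322 / 0.10123 ≈ 0.655
The largest is 0.655, so Pachysaurus is most probable.

Pachysaurus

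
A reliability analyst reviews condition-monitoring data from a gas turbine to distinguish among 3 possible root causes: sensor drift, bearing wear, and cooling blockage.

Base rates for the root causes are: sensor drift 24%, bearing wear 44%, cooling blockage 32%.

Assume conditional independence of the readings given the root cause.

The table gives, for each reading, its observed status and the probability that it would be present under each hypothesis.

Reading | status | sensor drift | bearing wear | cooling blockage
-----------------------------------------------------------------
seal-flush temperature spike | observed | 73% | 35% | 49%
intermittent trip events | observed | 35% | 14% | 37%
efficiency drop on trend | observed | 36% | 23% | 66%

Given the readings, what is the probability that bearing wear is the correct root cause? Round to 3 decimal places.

For each hypothesis, the unnormalized posterior weight is prior × product of the reading likelihoods:
  sensor drift: 0.24 × 0.73 × 0.35 × 0.36 = 0.022075
  bearing wear: 0.44 × 0.35 × 0.14 × 0.23 = 0.0049588
  cooling blockage: 0.32 × 0.49 × 0.37 × 0.66 = 0.038291
Marginal likelihood of the evidence = 0.065325.
P(bearing wear | evidence) = 0.0049588 / 0.065325 ≈ 0.076.

0.076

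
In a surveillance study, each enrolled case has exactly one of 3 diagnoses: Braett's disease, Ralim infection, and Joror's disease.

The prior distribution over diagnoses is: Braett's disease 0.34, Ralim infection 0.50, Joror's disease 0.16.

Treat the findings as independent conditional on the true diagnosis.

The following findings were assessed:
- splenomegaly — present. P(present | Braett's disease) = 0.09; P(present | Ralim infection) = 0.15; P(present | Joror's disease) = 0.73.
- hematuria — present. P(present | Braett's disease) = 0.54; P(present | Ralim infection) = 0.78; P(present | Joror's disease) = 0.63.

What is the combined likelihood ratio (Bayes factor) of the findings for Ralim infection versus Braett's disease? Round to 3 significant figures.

Take the product of per-finding likelihoods under each hypothesis, then divide.
  Ralim infection: 0.15 × 0.78 = 0.117
  Braett's disease: 0.09 × 0.54 = 0.0486
Bayes factor = 0.117 / 0.0486 ≈ 2.41

2.41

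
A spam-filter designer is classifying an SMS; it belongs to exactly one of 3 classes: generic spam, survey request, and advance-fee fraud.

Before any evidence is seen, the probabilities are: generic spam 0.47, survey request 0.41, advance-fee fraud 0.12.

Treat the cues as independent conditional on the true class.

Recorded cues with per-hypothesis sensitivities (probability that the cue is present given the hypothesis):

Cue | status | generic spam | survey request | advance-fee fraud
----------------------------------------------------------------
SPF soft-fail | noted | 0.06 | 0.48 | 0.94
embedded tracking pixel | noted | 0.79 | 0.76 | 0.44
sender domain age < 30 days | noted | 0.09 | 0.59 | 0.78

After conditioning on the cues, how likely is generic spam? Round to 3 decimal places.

0.016

By Bayes' rule with conditional independence, the unnormalized weight for each hypothesis is prior × ∏ likelihoods:
  generic spam: 0.47 × 0.06 × 0.79 × 0.09 = 0.002005
  survey request: 0.41 × 0.48 × 0.76 × 0.59 = 0.088245
  advance-fee fraud: 0.12 × 0.94 × 0.44 × 0.78 = 0.038713
Marginal likelihood of the evidence = 0.12896.
P(generic spam | evidence) = 0.002005 / 0.12896 ≈ 0.016.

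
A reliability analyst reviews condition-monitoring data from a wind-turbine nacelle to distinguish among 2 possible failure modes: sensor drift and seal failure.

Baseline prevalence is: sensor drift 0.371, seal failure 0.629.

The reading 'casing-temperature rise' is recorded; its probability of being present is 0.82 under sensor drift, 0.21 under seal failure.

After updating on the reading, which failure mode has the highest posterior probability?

sensor drift

By Bayes' rule, the unnormalized weight for each hypothesis is prior × likelihood:
  sensor drift: 0.371 × 0.82 = 0.30422
  seal failure: 0.629 × 0.21 = 0.13209
The unnormalized weights sum to 0.43631.
P(sensor drift | evidence) ≈ 0.30422 / 0.43631 ≈ 0.697
P(seal failure | evidence) ≈ 0.13209 / 0.43631 ≈ 0.303
The largest is 0.697, so sensor drift is most probable.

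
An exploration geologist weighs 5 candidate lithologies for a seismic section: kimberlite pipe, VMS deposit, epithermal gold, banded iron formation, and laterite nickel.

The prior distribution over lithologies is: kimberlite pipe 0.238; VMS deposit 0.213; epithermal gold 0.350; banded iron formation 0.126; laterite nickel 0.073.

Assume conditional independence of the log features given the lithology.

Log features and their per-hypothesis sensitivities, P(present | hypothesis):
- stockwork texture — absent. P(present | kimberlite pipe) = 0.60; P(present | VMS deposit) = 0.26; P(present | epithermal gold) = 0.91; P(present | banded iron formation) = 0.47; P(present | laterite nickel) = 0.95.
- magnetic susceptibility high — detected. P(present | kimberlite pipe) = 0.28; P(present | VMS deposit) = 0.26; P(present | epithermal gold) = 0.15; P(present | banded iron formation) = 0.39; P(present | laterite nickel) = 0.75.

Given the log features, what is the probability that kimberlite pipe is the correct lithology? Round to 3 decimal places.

0.264

For each hypothesis, the unnormalized posterior weight is prior × product of the log feature likelihoods (using 1 − P(present | H) for each absent log feature):
  kimberlite pipe: 0.238 × (1 − 0.60) × 0.28 = 0.026656
  VMS deposit: 0.213 × (1 − 0.26) × 0.26 = 0.040981
  epithermal gold: 0.350 × (1 − 0.91) × 0.15 = 0.004725
  banded iron formation: 0.126 × (1 − 0.47) × 0.39 = 0.026044
  laterite nickel: 0.073 × (1 − 0.95) × 0.75 = 0.0027375
The unnormalized weights sum to 0.10114.
P(kimberlite pipe | evidence) = 0.026656 / 0.10114 ≈ 0.264.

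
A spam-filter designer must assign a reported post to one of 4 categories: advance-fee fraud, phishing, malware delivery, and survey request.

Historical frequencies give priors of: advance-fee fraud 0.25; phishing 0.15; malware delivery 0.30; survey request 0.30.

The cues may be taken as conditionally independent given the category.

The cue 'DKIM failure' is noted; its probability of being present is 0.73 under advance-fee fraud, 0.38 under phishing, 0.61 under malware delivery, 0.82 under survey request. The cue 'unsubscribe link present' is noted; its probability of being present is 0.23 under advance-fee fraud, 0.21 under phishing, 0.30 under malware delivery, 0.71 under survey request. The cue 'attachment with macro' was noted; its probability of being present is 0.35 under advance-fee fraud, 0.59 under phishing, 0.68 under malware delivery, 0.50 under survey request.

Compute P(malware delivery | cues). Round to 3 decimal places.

Multiply each prior by the joint likelihood of the cue pattern:
  advance-fee fraud: 0.25 × 0.73 × 0.23 × 0.35 = 0.014691
  phishing: 0.15 × 0.38 × 0.21 × 0.59 = 0.0070623
  malware delivery: 0.30 × 0.61 × 0.30 × 0.68 = 0.037332
  survey request: 0.30 × 0.82 × 0.71 × 0.50 = 0.08733
The unnormalized weights sum to 0.14642.
P(malware delivery | evidence) = 0.037332 / 0.14642 ≈ 0.255.

0.255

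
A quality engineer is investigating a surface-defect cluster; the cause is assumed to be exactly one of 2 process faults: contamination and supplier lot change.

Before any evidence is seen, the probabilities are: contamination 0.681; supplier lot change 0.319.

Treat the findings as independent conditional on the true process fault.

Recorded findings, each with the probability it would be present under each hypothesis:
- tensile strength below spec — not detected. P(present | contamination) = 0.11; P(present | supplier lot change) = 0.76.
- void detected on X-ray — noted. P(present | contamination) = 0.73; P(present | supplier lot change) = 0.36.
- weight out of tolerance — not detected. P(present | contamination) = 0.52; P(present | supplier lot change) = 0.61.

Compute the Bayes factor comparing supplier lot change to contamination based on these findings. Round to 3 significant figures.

0.108

Take the product of per-finding likelihoods under each hypothesis (using 1 − P(present | H) for each absent finding), then divide.
  supplier lot change: (1 − 0.76) × 0.36 × (1 − 0.61) = 0.033696
  contamination: (1 − 0.11) × 0.73 × (1 − 0.52) = 0.31186
Bayes factor = 0.033696 / 0.31186 ≈ 0.108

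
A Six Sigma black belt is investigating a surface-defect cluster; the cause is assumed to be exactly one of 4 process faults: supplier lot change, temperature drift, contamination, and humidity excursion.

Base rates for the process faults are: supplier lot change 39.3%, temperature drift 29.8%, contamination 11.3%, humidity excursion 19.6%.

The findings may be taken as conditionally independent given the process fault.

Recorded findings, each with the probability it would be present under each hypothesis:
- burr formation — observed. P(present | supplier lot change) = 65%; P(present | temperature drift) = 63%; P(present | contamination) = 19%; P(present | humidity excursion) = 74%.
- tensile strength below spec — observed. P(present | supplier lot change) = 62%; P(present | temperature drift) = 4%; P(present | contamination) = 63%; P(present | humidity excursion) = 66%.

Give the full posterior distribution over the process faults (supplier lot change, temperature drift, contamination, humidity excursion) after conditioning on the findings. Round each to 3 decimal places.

0.576, 0.027, 0.049, 0.348

For each hypothesis, the unnormalized posterior weight is prior × product of the finding likelihoods:
  supplier lot change: 0.393 × 0.65 × 0.62 = 0.15838
  temperature drift: 0.298 × 0.63 × 0.04 = 0.0075096
  contamination: 0.113 × 0.19 × 0.63 = 0.013526
  humidity excursion: 0.196 × 0.74 × 0.66 = 0.095726
Marginal likelihood of the evidence = 0.27514.
P(supplier lot change | evidence) = 0.15838 / 0.27514 ≈ 0.576
P(temperature drift | evidence) = 0.0075096 / 0.27514 ≈ 0.027
P(contamination | evidence) = 0.013526 / 0.27514 ≈ 0.049
P(humidity excursion | evidence) = 0.095726 / 0.27514 ≈ 0.348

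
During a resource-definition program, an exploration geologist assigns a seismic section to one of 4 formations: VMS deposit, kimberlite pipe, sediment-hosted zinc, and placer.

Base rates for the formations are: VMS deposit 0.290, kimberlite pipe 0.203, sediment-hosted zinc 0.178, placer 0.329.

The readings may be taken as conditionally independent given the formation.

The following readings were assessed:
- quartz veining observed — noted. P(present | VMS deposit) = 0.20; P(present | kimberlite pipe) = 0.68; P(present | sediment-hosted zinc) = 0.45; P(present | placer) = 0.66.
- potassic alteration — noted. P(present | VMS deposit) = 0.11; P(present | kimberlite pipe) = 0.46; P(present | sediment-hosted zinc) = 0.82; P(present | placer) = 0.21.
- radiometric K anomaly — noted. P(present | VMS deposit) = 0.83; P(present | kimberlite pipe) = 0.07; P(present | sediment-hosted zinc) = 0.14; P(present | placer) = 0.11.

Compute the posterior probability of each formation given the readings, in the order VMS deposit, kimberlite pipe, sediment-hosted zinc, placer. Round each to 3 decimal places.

By Bayes' rule with conditional independence, the unnormalized weight for each hypothesis is prior × ∏ likelihoods:
  VMS deposit: 0.290 × 0.20 × 0.11 × 0.83 = 0.0052954
  kimberlite pipe: 0.203 × 0.68 × 0.46 × 0.07 = 0.0044449
  sediment-hosted zinc: 0.178 × 0.45 × 0.82 × 0.14 = 0.0091955
  placer: 0.329 × 0.66 × 0.21 × 0.11 = 0.0050159
Normalizing constant Z = 0.0052954 + 0.0044449 + 0.0091955 + 0.0050159 = 0.023952.
P(VMS deposit | evidence) = 0.0052954 / 0.023952 ≈ 0.221
P(kimberlite pipe | evidence) = 0.0044449 / 0.023952 ≈ 0.186
P(sediment-hosted zinc | evidence) = 0.0091955 / 0.023952 ≈ 0.384
P(placer | evidence) = 0.0050159 / 0.023952 ≈ 0.209

0.221, 0.186, 0.384, 0.209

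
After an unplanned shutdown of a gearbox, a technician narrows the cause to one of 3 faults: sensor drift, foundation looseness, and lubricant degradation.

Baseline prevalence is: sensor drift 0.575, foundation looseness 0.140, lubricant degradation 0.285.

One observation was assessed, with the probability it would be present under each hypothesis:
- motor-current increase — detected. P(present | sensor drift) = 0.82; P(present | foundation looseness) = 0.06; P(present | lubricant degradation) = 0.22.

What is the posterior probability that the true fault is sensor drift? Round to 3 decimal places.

For each hypothesis, the unnormalized posterior weight is prior × likelihood:
  sensor drift: 0.575 × 0.82 = 0.4715
  foundation looseness: 0.140 × 0.06 = 0.0084
  lubricant degradation: 0.285 × 0.22 = 0.0627
Marginal likelihood of the evidence = 0.5426.
P(sensor drift | evidence) = 0.4715 / 0.5426 ≈ 0.869.

0.869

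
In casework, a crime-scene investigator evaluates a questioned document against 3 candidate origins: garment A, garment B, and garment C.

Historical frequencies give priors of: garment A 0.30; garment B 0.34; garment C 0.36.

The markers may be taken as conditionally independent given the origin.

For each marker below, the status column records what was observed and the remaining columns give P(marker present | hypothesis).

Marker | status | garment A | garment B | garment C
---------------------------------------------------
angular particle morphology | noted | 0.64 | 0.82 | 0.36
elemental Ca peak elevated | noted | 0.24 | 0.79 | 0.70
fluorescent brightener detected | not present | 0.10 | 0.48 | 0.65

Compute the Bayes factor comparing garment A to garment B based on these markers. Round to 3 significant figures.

The Bayes factor is the ratio of the joint likelihoods of the marker pattern under the two hypotheses (using 1 − P(present | H) for each absent marker).
  garment A: 0.64 × 0.24 × (1 − 0.10) = 0.13824
  garment B: 0.82 × 0.79 × (1 − 0.48) = 0.33686
Bayes factor = 0.13824 / 0.33686 ≈ 0.410

0.410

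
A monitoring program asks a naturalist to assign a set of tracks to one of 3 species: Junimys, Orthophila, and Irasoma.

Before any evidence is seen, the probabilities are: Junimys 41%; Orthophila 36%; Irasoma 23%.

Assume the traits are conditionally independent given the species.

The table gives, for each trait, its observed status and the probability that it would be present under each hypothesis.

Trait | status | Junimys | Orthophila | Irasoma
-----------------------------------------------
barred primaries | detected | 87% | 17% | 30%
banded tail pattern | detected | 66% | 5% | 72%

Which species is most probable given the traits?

For each hypothesis, the unnormalized posterior weight is prior × product of the trait likelihoods:
  Junimys: 0.41 × 0.87 × 0.66 = 0.23542
  Orthophila: 0.36 × 0.17 × 0.05 = 0.00306
  Irasoma: 0.23 × 0.30 × 0.72 = 0.04968
The unnormalized weights sum to 0.28816.
P(Junimys | evidence) ≈ 0.23542 / 0.28816 ≈ 0.817
P(Orthophila | evidence) ≈ 0.00306 / 0.28816 ≈ 0.011
P(Irasoma | evidence) ≈ 0.04968 / 0.28816 ≈ 0.172
The largest is 0.817, so Junimys is most probable.

Junimys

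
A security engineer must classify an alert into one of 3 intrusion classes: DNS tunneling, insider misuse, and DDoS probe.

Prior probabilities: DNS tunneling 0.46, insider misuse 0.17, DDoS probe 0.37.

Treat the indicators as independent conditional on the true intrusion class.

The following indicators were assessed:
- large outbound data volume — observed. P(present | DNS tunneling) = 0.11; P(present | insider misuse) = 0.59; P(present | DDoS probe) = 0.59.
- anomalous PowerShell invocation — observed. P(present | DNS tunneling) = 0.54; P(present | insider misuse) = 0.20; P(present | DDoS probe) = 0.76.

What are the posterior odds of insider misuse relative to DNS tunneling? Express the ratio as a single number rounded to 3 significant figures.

The normalizing constant cancels in an odds ratio, so compute prior × likelihood for the two hypotheses only:
  insider misuse: 0.17 × 0.59 × 0.20 = 0.02006
  DNS tunneling: 0.46 × 0.11 × 0.54 = 0.027324
Odds(insider misuse : DNS tunneling) = 0.02006 / 0.027324 ≈ 0.734.

0.734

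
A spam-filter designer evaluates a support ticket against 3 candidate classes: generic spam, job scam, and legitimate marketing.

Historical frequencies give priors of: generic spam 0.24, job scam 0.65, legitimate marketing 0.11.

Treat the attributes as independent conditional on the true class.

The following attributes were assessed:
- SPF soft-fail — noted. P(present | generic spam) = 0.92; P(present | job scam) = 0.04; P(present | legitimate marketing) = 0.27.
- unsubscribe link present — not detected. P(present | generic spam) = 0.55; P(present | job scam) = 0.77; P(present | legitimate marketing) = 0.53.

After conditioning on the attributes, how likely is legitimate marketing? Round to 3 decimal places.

0.117

By Bayes' rule with conditional independence, the unnormalized weight for each hypothesis is prior × ∏ likelihoods (using 1 − P(present | H) for each absent attribute):
  generic spam: 0.24 × 0.92 × (1 − 0.55) = 0.09936
  job scam: 0.65 × 0.04 × (1 − 0.77) = 0.00598
  legitimate marketing: 0.11 × 0.27 × (1 − 0.53) = 0.013959
Marginal likelihood of the evidence = 0.1193.
P(legitimate marketing | evidence) = 0.013959 / 0.1193 ≈ 0.117.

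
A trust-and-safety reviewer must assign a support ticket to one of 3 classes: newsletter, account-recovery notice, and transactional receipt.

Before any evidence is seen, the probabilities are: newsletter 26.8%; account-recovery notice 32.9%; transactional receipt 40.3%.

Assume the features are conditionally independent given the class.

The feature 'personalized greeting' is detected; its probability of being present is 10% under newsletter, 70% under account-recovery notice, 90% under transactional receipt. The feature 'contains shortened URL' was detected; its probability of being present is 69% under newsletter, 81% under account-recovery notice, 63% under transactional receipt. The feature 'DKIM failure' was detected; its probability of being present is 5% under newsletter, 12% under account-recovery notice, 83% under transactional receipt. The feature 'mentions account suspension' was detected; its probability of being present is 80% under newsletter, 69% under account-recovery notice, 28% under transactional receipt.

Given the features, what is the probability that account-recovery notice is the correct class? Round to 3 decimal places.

0.223

Multiply each prior by the joint likelihood of the feature pattern:
  newsletter: 0.268 × 0.10 × 0.69 × 0.05 × 0.80 = 0.00073968
  account-recovery notice: 0.329 × 0.70 × 0.81 × 0.12 × 0.69 = 0.015446
  transactional receipt: 0.403 × 0.90 × 0.63 × 0.83 × 0.28 = 0.053104
Normalizing constant Z = 0.00073968 + 0.015446 + 0.053104 = 0.069289.
P(account-recovery notice | evidence) = 0.015446 / 0.069289 ≈ 0.223.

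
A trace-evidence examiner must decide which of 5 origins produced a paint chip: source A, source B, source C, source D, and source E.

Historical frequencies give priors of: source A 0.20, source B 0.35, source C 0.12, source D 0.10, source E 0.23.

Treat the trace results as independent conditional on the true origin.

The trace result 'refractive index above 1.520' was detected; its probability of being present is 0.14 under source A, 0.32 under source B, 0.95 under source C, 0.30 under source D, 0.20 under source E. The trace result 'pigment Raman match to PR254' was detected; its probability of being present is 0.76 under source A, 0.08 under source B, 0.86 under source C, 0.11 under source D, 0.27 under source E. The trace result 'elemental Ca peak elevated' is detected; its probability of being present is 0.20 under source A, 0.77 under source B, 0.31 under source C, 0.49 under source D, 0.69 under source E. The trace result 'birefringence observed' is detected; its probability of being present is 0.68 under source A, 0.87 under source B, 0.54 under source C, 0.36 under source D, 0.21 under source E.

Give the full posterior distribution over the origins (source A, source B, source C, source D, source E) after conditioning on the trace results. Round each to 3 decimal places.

Multiply each prior by the joint likelihood of the trace result pattern:
  source A: 0.20 × 0.14 × 0.76 × 0.20 × 0.68 = 0.0028941
  source B: 0.35 × 0.32 × 0.08 × 0.77 × 0.87 = 0.0060023
  source C: 0.12 × 0.95 × 0.86 × 0.31 × 0.54 = 0.016412
  source D: 0.10 × 0.30 × 0.11 × 0.49 × 0.36 = 0.00058212
  source E: 0.23 × 0.20 × 0.27 × 0.69 × 0.21 = 0.0017997
Marginal likelihood of the evidence = 0.02769.
P(source A | evidence) = 0.0028941 / 0.02769 ≈ 0.105
P(source B | evidence) = 0.0060023 / 0.02769 ≈ 0.217
P(source C | evidence) = 0.016412 / 0.02769 ≈ 0.593
P(source D | evidence) = 0.00058212 / 0.02769 ≈ 0.021
P(source E | evidence) = 0.0017997 / 0.02769 ≈ 0.065

0.105, 0.217, 0.593, 0.021, 0.065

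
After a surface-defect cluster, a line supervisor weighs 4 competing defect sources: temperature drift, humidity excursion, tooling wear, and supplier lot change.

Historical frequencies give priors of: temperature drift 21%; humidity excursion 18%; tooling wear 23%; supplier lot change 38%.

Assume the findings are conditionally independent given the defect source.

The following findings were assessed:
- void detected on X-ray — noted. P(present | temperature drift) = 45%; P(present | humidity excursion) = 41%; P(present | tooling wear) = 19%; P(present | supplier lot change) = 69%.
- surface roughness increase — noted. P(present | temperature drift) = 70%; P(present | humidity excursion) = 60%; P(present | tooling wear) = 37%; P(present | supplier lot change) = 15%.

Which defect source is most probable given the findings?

temperature drift

For each hypothesis, the unnormalized posterior weight is prior × product of the finding likelihoods:
  temperature drift: 0.21 × 0.45 × 0.70 = 0.06615
  humidity excursion: 0.18 × 0.41 × 0.60 = 0.04428
  tooling wear: 0.23 × 0.19 × 0.37 = 0.016169
  supplier lot change: 0.38 × 0.69 × 0.15 = 0.03933
Normalizing constant Z = 0.06615 + 0.04428 + 0.016169 + 0.03933 = 0.16593.
P(temperature drift | evidence) ≈ 0.06615 / 0.16593 ≈ 0.399
P(humidity excursion | evidence) ≈ 0.04428 / 0.16593 ≈ 0.267
P(tooling wear | evidence) ≈ 0.016169 / 0.16593 ≈ 0.097
P(supplier lot change | evidence) ≈ 0.03933 / 0.16593 ≈ 0.237
The largest is 0.399, so temperature drift is most probable.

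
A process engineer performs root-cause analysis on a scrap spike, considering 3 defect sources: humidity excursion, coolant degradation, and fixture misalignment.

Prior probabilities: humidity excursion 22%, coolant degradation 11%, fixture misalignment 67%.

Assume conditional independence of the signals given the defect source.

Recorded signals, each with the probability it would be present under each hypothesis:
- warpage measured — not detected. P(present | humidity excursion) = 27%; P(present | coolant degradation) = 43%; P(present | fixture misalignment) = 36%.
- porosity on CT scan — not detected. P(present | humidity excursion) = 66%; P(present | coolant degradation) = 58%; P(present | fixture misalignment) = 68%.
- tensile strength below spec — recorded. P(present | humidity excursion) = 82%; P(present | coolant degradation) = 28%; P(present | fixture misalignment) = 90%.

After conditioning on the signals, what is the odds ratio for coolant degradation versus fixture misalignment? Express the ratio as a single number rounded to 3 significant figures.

0.0597

The normalizing constant cancels in an odds ratio, so compute prior × likelihood for the two hypotheses only (using 1 − P(present | H) for each absent signal):
  coolant degradation: 0.11 × (1 − 0.43) × (1 − 0.58) × 0.28 = 0.0073735
  fixture misalignment: 0.67 × (1 − 0.36) × (1 − 0.68) × 0.90 = 0.12349
Odds(coolant degradation : fixture misalignment) = 0.0073735 / 0.12349 ≈ 0.0597.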